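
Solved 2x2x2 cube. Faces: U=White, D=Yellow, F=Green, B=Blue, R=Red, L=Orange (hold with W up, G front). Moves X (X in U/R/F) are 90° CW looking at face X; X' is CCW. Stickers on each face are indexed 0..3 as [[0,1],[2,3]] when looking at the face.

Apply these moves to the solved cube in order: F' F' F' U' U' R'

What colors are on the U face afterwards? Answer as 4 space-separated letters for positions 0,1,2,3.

After move 1 (F'): F=GGGG U=WWRR R=YRYR D=OOYY L=OWOW
After move 2 (F'): F=GGGG U=WWYY R=OROR D=WWYY L=OROR
After move 3 (F'): F=GGGG U=WWOO R=WRWR D=RRYY L=OYOY
After move 4 (U'): U=WOWO F=OYGG R=GGWR B=WRBB L=BBOY
After move 5 (U'): U=OOWW F=BBGG R=OYWR B=GGBB L=WROY
After move 6 (R'): R=YROW U=OBWG F=BOGW D=RBYG B=YGRB
Query: U face = OBWG

Answer: O B W G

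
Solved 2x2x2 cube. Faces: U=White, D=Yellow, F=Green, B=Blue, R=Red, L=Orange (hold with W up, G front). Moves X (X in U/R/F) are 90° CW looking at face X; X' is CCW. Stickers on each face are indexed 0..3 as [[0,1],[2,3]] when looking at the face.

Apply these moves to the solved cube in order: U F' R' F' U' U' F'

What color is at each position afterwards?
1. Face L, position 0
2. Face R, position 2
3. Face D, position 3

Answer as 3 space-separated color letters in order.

After move 1 (U): U=WWWW F=RRGG R=BBRR B=OOBB L=GGOO
After move 2 (F'): F=RGRG U=WWBR R=YBYR D=GOYY L=GWOW
After move 3 (R'): R=BRYY U=WBBO F=RWRR D=GGYG B=YOOB
After move 4 (F'): F=WRRR U=WBBY R=GRGY D=WWYG L=GOOB
After move 5 (U'): U=BYWB F=GORR R=WRGY B=GROB L=YOOB
After move 6 (U'): U=YBBW F=YORR R=GOGY B=WROB L=GROB
After move 7 (F'): F=ORYR U=YBGG R=WOWY D=RBYG L=GWOB
Query 1: L[0] = G
Query 2: R[2] = W
Query 3: D[3] = G

Answer: G W G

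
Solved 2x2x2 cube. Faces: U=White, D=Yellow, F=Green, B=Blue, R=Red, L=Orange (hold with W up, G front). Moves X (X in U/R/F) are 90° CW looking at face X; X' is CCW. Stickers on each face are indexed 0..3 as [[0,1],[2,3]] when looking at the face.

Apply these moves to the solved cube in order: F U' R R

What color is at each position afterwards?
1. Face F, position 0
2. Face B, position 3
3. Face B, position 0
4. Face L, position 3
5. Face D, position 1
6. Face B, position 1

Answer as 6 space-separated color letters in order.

After move 1 (F): F=GGGG U=WWOO R=WRWR D=RRYY L=OYOY
After move 2 (U'): U=WOWO F=OYGG R=GGWR B=WRBB L=BBOY
After move 3 (R): R=WGRG U=WYWG F=ORGY D=RBYW B=OROB
After move 4 (R): R=RWGG U=WRWY F=OBGW D=ROYO B=GRYB
Query 1: F[0] = O
Query 2: B[3] = B
Query 3: B[0] = G
Query 4: L[3] = Y
Query 5: D[1] = O
Query 6: B[1] = R

Answer: O B G Y O R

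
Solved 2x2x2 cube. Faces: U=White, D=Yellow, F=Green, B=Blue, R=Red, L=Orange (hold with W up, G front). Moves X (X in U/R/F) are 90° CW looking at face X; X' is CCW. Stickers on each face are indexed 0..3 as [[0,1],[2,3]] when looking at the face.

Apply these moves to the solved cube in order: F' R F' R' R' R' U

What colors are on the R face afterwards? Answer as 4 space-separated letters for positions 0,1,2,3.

After move 1 (F'): F=GGGG U=WWRR R=YRYR D=OOYY L=OWOW
After move 2 (R): R=YYRR U=WGRG F=GOGY D=OBYB B=RBWB
After move 3 (F'): F=OYGG U=WGYR R=BYOR D=WWYB L=OGOR
After move 4 (R'): R=YRBO U=WWYR F=OGGR D=WYYG B=BBWB
After move 5 (R'): R=ROYB U=WWYB F=OWGR D=WGYR B=GBYB
After move 6 (R'): R=OBRY U=WYYG F=OWGB D=WWYR B=RBGB
After move 7 (U): U=YWGY F=OBGB R=RBRY B=OGGB L=OWOR
Query: R face = RBRY

Answer: R B R Y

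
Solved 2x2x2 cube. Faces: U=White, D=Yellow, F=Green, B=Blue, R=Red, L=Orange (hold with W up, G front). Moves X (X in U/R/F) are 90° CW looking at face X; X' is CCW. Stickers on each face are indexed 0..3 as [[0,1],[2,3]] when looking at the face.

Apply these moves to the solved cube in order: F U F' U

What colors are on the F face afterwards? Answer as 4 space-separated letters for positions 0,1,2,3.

Answer: R B W G

Derivation:
After move 1 (F): F=GGGG U=WWOO R=WRWR D=RRYY L=OYOY
After move 2 (U): U=OWOW F=WRGG R=BBWR B=OYBB L=GGOY
After move 3 (F'): F=RGWG U=OWBW R=RBRR D=GYYY L=GWOO
After move 4 (U): U=BOWW F=RBWG R=OYRR B=GWBB L=RGOO
Query: F face = RBWG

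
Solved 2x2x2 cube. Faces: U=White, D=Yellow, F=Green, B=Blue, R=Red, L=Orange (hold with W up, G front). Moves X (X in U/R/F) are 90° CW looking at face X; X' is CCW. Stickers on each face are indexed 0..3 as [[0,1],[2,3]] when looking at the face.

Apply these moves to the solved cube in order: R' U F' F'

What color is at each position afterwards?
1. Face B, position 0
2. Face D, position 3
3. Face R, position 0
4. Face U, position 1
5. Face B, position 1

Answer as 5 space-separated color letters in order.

Answer: O G O W O

Derivation:
After move 1 (R'): R=RRRR U=WBWB F=GWGW D=YGYG B=YBYB
After move 2 (U): U=WWBB F=RRGW R=YBRR B=OOYB L=GWOO
After move 3 (F'): F=RWRG U=WWYR R=GBYR D=WOYG L=GBOB
After move 4 (F'): F=WGRR U=WWGY R=OBWR D=BBYG L=GROY
Query 1: B[0] = O
Query 2: D[3] = G
Query 3: R[0] = O
Query 4: U[1] = W
Query 5: B[1] = O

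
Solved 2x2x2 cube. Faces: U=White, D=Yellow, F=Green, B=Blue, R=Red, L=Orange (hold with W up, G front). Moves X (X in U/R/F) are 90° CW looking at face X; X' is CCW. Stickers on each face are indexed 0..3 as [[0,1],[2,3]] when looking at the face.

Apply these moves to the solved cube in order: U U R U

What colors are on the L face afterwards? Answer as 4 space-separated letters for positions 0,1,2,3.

After move 1 (U): U=WWWW F=RRGG R=BBRR B=OOBB L=GGOO
After move 2 (U): U=WWWW F=BBGG R=OORR B=GGBB L=RROO
After move 3 (R): R=RORO U=WBWG F=BYGY D=YBYG B=WGWB
After move 4 (U): U=WWGB F=ROGY R=WGRO B=RRWB L=BYOO
Query: L face = BYOO

Answer: B Y O O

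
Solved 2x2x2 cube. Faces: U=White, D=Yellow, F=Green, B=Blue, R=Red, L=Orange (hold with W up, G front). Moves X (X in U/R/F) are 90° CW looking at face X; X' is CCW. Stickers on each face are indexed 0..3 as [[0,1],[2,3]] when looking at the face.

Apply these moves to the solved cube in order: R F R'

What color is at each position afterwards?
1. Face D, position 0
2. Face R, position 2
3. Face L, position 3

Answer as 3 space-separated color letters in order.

After move 1 (R): R=RRRR U=WGWG F=GYGY D=YBYB B=WBWB
After move 2 (F): F=GGYY U=WGOO R=WRGR D=RRYB L=OYOB
After move 3 (R'): R=RRWG U=WWOW F=GGYO D=RGYY B=BBRB
Query 1: D[0] = R
Query 2: R[2] = W
Query 3: L[3] = B

Answer: R W B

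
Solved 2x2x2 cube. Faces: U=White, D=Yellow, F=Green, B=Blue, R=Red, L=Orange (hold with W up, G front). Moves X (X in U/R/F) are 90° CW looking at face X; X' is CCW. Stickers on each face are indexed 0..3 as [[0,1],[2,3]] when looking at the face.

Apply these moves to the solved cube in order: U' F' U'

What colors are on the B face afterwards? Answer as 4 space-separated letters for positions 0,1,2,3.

After move 1 (U'): U=WWWW F=OOGG R=GGRR B=RRBB L=BBOO
After move 2 (F'): F=OGOG U=WWGR R=YGYR D=BOYY L=BWOW
After move 3 (U'): U=WRWG F=BWOG R=OGYR B=YGBB L=RROW
Query: B face = YGBB

Answer: Y G B B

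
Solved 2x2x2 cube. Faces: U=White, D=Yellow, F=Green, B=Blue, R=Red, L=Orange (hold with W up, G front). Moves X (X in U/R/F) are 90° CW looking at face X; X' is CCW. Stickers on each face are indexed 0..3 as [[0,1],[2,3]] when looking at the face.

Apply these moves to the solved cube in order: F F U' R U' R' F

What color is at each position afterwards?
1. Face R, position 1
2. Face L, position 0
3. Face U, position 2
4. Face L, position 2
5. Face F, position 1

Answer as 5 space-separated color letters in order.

Answer: G Y R O B

Derivation:
After move 1 (F): F=GGGG U=WWOO R=WRWR D=RRYY L=OYOY
After move 2 (F): F=GGGG U=WWYY R=OROR D=WWYY L=OROR
After move 3 (U'): U=WYWY F=ORGG R=GGOR B=ORBB L=BBOR
After move 4 (R): R=OGRG U=WRWG F=OWGY D=WBYO B=YRYB
After move 5 (U'): U=RGWW F=BBGY R=OWRG B=OGYB L=YROR
After move 6 (R'): R=WGOR U=RYWO F=BGGW D=WBYY B=OGBB
After move 7 (F): F=GBWG U=RYRR R=WGOR D=OWYY L=YWOB
Query 1: R[1] = G
Query 2: L[0] = Y
Query 3: U[2] = R
Query 4: L[2] = O
Query 5: F[1] = B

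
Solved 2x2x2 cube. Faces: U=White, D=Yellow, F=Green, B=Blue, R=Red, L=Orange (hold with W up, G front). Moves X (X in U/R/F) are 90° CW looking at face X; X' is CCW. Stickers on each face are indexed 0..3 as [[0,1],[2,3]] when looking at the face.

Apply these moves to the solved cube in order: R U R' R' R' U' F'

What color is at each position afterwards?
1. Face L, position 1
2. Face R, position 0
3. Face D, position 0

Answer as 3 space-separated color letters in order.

After move 1 (R): R=RRRR U=WGWG F=GYGY D=YBYB B=WBWB
After move 2 (U): U=WWGG F=RRGY R=WBRR B=OOWB L=GYOO
After move 3 (R'): R=BRWR U=WWGO F=RWGG D=YRYY B=BOBB
After move 4 (R'): R=RRBW U=WBGB F=RWGO D=YWYG B=YORB
After move 5 (R'): R=RWRB U=WRGY F=RBGB D=YWYO B=GOWB
After move 6 (U'): U=RYWG F=GYGB R=RBRB B=RWWB L=GOOO
After move 7 (F'): F=YBGG U=RYRR R=WBYB D=OOYO L=GGOW
Query 1: L[1] = G
Query 2: R[0] = W
Query 3: D[0] = O

Answer: G W O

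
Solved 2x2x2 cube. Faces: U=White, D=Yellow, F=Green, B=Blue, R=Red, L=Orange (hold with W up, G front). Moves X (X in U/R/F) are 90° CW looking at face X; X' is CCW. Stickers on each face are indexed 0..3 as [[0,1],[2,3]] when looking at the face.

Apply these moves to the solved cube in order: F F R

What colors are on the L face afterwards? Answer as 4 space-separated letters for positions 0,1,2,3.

Answer: O R O R

Derivation:
After move 1 (F): F=GGGG U=WWOO R=WRWR D=RRYY L=OYOY
After move 2 (F): F=GGGG U=WWYY R=OROR D=WWYY L=OROR
After move 3 (R): R=OORR U=WGYG F=GWGY D=WBYB B=YBWB
Query: L face = OROR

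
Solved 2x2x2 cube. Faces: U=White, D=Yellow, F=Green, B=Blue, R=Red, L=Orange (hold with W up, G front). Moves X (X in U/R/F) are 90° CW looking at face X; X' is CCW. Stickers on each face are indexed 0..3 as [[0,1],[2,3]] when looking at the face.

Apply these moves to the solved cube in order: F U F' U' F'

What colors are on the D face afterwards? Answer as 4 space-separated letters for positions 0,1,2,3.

Answer: Y O Y Y

Derivation:
After move 1 (F): F=GGGG U=WWOO R=WRWR D=RRYY L=OYOY
After move 2 (U): U=OWOW F=WRGG R=BBWR B=OYBB L=GGOY
After move 3 (F'): F=RGWG U=OWBW R=RBRR D=GYYY L=GWOO
After move 4 (U'): U=WWOB F=GWWG R=RGRR B=RBBB L=OYOO
After move 5 (F'): F=WGGW U=WWRR R=YGGR D=YOYY L=OBOO
Query: D face = YOYY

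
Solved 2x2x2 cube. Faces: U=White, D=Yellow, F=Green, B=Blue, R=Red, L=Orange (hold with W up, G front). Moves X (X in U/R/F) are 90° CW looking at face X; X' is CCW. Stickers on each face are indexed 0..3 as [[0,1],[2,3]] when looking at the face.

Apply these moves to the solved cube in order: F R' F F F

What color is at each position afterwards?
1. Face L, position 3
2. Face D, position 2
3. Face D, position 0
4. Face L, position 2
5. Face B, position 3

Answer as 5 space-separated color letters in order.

Answer: O Y Y O B

Derivation:
After move 1 (F): F=GGGG U=WWOO R=WRWR D=RRYY L=OYOY
After move 2 (R'): R=RRWW U=WBOB F=GWGO D=RGYG B=YBRB
After move 3 (F): F=GGOW U=WBYY R=ORBW D=WRYG L=OROG
After move 4 (F): F=OGWG U=WBGR R=YRYW D=BOYG L=OWOR
After move 5 (F): F=WOGG U=WBRW R=GRRW D=YYYG L=OBOO
Query 1: L[3] = O
Query 2: D[2] = Y
Query 3: D[0] = Y
Query 4: L[2] = O
Query 5: B[3] = B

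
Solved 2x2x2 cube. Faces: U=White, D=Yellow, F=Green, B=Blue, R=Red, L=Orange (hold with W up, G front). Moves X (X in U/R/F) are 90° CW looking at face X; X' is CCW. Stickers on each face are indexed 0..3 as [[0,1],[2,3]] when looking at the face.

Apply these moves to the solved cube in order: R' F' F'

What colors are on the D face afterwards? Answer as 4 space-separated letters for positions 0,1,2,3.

After move 1 (R'): R=RRRR U=WBWB F=GWGW D=YGYG B=YBYB
After move 2 (F'): F=WWGG U=WBRR R=GRYR D=OOYG L=OBOW
After move 3 (F'): F=WGWG U=WBGY R=OROR D=BWYG L=OROR
Query: D face = BWYG

Answer: B W Y G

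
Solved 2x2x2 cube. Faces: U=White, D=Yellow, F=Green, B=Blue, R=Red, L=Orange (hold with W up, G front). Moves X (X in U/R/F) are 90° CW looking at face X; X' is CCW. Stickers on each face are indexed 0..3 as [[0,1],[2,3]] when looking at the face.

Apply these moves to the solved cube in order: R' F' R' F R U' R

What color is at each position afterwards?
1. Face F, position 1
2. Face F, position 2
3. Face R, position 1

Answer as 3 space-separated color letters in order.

After move 1 (R'): R=RRRR U=WBWB F=GWGW D=YGYG B=YBYB
After move 2 (F'): F=WWGG U=WBRR R=GRYR D=OOYG L=OBOW
After move 3 (R'): R=RRGY U=WYRY F=WBGR D=OWYG B=GBOB
After move 4 (F): F=GWRB U=WYWB R=RRYY D=GRYG L=OOOW
After move 5 (R): R=YRYR U=WWWB F=GRRG D=GOYG B=BBYB
After move 6 (U'): U=WBWW F=OORG R=GRYR B=YRYB L=BBOW
After move 7 (R): R=YGRR U=WOWG F=OORG D=GYYY B=WRBB
Query 1: F[1] = O
Query 2: F[2] = R
Query 3: R[1] = G

Answer: O R G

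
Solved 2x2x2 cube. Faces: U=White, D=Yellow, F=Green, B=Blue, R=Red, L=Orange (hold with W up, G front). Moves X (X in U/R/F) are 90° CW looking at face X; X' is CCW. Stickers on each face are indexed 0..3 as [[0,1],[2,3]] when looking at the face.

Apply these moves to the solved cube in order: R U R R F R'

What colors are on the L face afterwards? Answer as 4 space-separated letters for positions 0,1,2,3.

Answer: G Y O W

Derivation:
After move 1 (R): R=RRRR U=WGWG F=GYGY D=YBYB B=WBWB
After move 2 (U): U=WWGG F=RRGY R=WBRR B=OOWB L=GYOO
After move 3 (R): R=RWRB U=WRGY F=RBGB D=YWYO B=GOWB
After move 4 (R): R=RRBW U=WBGB F=RWGO D=YWYG B=YORB
After move 5 (F): F=GROW U=WBOY R=GRBW D=BRYG L=GYOW
After move 6 (R'): R=RWGB U=WROY F=GBOY D=BRYW B=GORB
Query: L face = GYOW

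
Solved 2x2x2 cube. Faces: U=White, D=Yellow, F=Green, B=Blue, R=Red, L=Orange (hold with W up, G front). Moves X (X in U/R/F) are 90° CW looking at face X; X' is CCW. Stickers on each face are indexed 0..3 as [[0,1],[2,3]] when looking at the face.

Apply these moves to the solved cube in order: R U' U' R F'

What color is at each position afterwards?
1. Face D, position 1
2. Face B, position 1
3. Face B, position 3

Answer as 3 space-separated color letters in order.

After move 1 (R): R=RRRR U=WGWG F=GYGY D=YBYB B=WBWB
After move 2 (U'): U=GGWW F=OOGY R=GYRR B=RRWB L=WBOO
After move 3 (U'): U=GWGW F=WBGY R=OORR B=GYWB L=RROO
After move 4 (R): R=RORO U=GBGY F=WBGB D=YWYG B=WYWB
After move 5 (F'): F=BBWG U=GBRR R=WOYO D=ROYG L=RYOG
Query 1: D[1] = O
Query 2: B[1] = Y
Query 3: B[3] = B

Answer: O Y B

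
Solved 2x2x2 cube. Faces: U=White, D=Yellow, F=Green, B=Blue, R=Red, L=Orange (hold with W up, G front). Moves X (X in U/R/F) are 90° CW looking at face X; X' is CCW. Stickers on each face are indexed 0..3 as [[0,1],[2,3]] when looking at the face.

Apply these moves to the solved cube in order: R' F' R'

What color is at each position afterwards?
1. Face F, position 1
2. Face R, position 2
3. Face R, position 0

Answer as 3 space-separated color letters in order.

Answer: B G R

Derivation:
After move 1 (R'): R=RRRR U=WBWB F=GWGW D=YGYG B=YBYB
After move 2 (F'): F=WWGG U=WBRR R=GRYR D=OOYG L=OBOW
After move 3 (R'): R=RRGY U=WYRY F=WBGR D=OWYG B=GBOB
Query 1: F[1] = B
Query 2: R[2] = G
Query 3: R[0] = R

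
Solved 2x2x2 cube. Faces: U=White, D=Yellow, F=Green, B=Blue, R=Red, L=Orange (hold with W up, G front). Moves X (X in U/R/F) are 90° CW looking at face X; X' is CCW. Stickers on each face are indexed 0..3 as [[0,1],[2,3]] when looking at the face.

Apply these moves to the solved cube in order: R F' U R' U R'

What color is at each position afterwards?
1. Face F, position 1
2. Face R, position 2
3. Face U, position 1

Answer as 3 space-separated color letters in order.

Answer: R B O

Derivation:
After move 1 (R): R=RRRR U=WGWG F=GYGY D=YBYB B=WBWB
After move 2 (F'): F=YYGG U=WGRR R=BRYR D=OOYB L=OGOW
After move 3 (U): U=RWRG F=BRGG R=WBYR B=OGWB L=YYOW
After move 4 (R'): R=BRWY U=RWRO F=BWGG D=ORYG B=BGOB
After move 5 (U): U=RROW F=BRGG R=BGWY B=YYOB L=BWOW
After move 6 (R'): R=GYBW U=ROOY F=BRGW D=ORYG B=GYRB
Query 1: F[1] = R
Query 2: R[2] = B
Query 3: U[1] = O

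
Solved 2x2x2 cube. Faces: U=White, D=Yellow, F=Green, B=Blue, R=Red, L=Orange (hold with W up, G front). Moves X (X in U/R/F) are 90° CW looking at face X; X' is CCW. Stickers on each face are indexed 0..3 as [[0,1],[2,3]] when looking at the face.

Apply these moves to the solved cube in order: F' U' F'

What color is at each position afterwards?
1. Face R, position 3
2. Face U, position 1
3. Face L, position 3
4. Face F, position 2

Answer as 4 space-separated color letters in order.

Answer: R R W O

Derivation:
After move 1 (F'): F=GGGG U=WWRR R=YRYR D=OOYY L=OWOW
After move 2 (U'): U=WRWR F=OWGG R=GGYR B=YRBB L=BBOW
After move 3 (F'): F=WGOG U=WRGY R=OGOR D=BWYY L=BROW
Query 1: R[3] = R
Query 2: U[1] = R
Query 3: L[3] = W
Query 4: F[2] = O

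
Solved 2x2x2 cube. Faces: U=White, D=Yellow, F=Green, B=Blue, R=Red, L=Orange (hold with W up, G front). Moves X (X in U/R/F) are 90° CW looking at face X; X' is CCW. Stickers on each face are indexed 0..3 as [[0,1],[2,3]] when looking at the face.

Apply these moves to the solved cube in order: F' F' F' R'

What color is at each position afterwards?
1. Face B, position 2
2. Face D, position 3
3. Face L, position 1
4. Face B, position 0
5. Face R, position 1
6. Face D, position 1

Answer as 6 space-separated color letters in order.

After move 1 (F'): F=GGGG U=WWRR R=YRYR D=OOYY L=OWOW
After move 2 (F'): F=GGGG U=WWYY R=OROR D=WWYY L=OROR
After move 3 (F'): F=GGGG U=WWOO R=WRWR D=RRYY L=OYOY
After move 4 (R'): R=RRWW U=WBOB F=GWGO D=RGYG B=YBRB
Query 1: B[2] = R
Query 2: D[3] = G
Query 3: L[1] = Y
Query 4: B[0] = Y
Query 5: R[1] = R
Query 6: D[1] = G

Answer: R G Y Y R G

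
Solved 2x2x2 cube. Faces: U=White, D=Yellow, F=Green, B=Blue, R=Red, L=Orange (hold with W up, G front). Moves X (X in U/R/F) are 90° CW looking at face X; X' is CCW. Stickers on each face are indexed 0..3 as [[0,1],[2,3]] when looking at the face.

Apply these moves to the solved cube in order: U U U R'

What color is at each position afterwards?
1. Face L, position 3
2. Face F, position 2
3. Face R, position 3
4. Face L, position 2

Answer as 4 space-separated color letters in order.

After move 1 (U): U=WWWW F=RRGG R=BBRR B=OOBB L=GGOO
After move 2 (U): U=WWWW F=BBGG R=OORR B=GGBB L=RROO
After move 3 (U): U=WWWW F=OOGG R=GGRR B=RRBB L=BBOO
After move 4 (R'): R=GRGR U=WBWR F=OWGW D=YOYG B=YRYB
Query 1: L[3] = O
Query 2: F[2] = G
Query 3: R[3] = R
Query 4: L[2] = O

Answer: O G R O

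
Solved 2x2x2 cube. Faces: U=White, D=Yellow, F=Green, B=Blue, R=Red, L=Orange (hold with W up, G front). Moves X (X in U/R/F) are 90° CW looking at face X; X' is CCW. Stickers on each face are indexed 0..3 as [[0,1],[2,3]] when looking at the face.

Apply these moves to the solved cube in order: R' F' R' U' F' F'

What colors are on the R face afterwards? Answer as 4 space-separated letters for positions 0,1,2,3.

Answer: W B B Y

Derivation:
After move 1 (R'): R=RRRR U=WBWB F=GWGW D=YGYG B=YBYB
After move 2 (F'): F=WWGG U=WBRR R=GRYR D=OOYG L=OBOW
After move 3 (R'): R=RRGY U=WYRY F=WBGR D=OWYG B=GBOB
After move 4 (U'): U=YYWR F=OBGR R=WBGY B=RROB L=GBOW
After move 5 (F'): F=BROG U=YYWG R=WBOY D=BWYG L=GROW
After move 6 (F'): F=RGBO U=YYWO R=WBBY D=RWYG L=GGOW
Query: R face = WBBY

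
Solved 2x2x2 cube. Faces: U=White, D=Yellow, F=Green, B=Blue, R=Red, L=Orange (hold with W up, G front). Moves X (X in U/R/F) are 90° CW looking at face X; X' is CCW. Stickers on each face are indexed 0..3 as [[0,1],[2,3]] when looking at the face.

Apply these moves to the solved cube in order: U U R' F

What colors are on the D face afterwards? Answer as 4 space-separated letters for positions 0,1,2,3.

After move 1 (U): U=WWWW F=RRGG R=BBRR B=OOBB L=GGOO
After move 2 (U): U=WWWW F=BBGG R=OORR B=GGBB L=RROO
After move 3 (R'): R=OROR U=WBWG F=BWGW D=YBYG B=YGYB
After move 4 (F): F=GBWW U=WBOR R=WRGR D=OOYG L=RYOB
Query: D face = OOYG

Answer: O O Y G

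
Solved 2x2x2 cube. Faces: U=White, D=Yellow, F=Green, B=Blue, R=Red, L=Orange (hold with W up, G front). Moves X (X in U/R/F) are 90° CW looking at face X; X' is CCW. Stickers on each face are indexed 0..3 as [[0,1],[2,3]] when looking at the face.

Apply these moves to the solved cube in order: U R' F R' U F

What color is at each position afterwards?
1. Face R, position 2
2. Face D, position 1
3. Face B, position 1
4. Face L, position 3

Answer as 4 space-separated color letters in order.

After move 1 (U): U=WWWW F=RRGG R=BBRR B=OOBB L=GGOO
After move 2 (R'): R=BRBR U=WBWO F=RWGW D=YRYG B=YOYB
After move 3 (F): F=GRWW U=WBOG R=WROR D=BBYG L=GYOR
After move 4 (R'): R=RRWO U=WYOY F=GBWG D=BRYW B=GOBB
After move 5 (U): U=OWYY F=RRWG R=GOWO B=GYBB L=GBOR
After move 6 (F): F=WRGR U=OWRB R=YOYO D=WGYW L=GBOR
Query 1: R[2] = Y
Query 2: D[1] = G
Query 3: B[1] = Y
Query 4: L[3] = R

Answer: Y G Y R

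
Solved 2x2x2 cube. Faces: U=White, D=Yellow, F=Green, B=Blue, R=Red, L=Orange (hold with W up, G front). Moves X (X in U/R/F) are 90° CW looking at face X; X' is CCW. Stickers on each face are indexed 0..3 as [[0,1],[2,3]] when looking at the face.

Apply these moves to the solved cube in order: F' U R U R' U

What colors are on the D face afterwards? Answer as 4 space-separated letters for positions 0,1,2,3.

After move 1 (F'): F=GGGG U=WWRR R=YRYR D=OOYY L=OWOW
After move 2 (U): U=RWRW F=YRGG R=BBYR B=OWBB L=GGOW
After move 3 (R): R=YBRB U=RRRG F=YOGY D=OBYO B=WWWB
After move 4 (U): U=RRGR F=YBGY R=WWRB B=GGWB L=YOOW
After move 5 (R'): R=WBWR U=RWGG F=YRGR D=OBYY B=OGBB
After move 6 (U): U=GRGW F=WBGR R=OGWR B=YOBB L=YROW
Query: D face = OBYY

Answer: O B Y Y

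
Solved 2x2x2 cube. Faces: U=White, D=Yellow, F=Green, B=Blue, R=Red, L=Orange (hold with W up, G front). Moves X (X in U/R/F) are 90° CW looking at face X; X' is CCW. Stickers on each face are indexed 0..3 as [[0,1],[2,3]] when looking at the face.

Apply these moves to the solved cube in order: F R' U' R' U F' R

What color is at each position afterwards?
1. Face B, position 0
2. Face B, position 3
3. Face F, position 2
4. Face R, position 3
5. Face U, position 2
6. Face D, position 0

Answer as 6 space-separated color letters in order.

After move 1 (F): F=GGGG U=WWOO R=WRWR D=RRYY L=OYOY
After move 2 (R'): R=RRWW U=WBOB F=GWGO D=RGYG B=YBRB
After move 3 (U'): U=BBWO F=OYGO R=GWWW B=RRRB L=YBOY
After move 4 (R'): R=WWGW U=BRWR F=OBGO D=RYYO B=GRGB
After move 5 (U): U=WBRR F=WWGO R=GRGW B=YBGB L=OBOY
After move 6 (F'): F=WOWG U=WBGG R=YRRW D=BYYO L=OROR
After move 7 (R): R=RYWR U=WOGG F=WYWO D=BGYY B=GBBB
Query 1: B[0] = G
Query 2: B[3] = B
Query 3: F[2] = W
Query 4: R[3] = R
Query 5: U[2] = G
Query 6: D[0] = B

Answer: G B W R G B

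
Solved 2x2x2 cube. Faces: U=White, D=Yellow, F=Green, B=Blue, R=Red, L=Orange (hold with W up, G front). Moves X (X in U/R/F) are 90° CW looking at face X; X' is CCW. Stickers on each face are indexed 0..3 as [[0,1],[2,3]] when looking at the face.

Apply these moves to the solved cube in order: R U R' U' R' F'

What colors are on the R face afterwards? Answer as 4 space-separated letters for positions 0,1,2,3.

Answer: Y R Y W

Derivation:
After move 1 (R): R=RRRR U=WGWG F=GYGY D=YBYB B=WBWB
After move 2 (U): U=WWGG F=RRGY R=WBRR B=OOWB L=GYOO
After move 3 (R'): R=BRWR U=WWGO F=RWGG D=YRYY B=BOBB
After move 4 (U'): U=WOWG F=GYGG R=RWWR B=BRBB L=BOOO
After move 5 (R'): R=WRRW U=WBWB F=GOGG D=YYYG B=YRRB
After move 6 (F'): F=OGGG U=WBWR R=YRYW D=OOYG L=BBOW
Query: R face = YRYW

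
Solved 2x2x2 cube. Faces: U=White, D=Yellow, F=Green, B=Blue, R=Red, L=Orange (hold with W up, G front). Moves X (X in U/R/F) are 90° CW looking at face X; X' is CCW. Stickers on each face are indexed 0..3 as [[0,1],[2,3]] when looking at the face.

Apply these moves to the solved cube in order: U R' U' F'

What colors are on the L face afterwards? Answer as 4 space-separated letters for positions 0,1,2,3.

After move 1 (U): U=WWWW F=RRGG R=BBRR B=OOBB L=GGOO
After move 2 (R'): R=BRBR U=WBWO F=RWGW D=YRYG B=YOYB
After move 3 (U'): U=BOWW F=GGGW R=RWBR B=BRYB L=YOOO
After move 4 (F'): F=GWGG U=BORB R=RWYR D=OOYG L=YWOW
Query: L face = YWOW

Answer: Y W O W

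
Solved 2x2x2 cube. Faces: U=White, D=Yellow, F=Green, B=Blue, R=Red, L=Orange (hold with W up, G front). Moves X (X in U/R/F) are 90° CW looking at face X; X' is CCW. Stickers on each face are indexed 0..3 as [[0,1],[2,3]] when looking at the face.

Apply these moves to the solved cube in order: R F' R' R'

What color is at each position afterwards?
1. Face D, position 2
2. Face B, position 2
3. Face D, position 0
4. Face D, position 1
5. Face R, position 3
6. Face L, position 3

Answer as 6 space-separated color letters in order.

After move 1 (R): R=RRRR U=WGWG F=GYGY D=YBYB B=WBWB
After move 2 (F'): F=YYGG U=WGRR R=BRYR D=OOYB L=OGOW
After move 3 (R'): R=RRBY U=WWRW F=YGGR D=OYYG B=BBOB
After move 4 (R'): R=RYRB U=WORB F=YWGW D=OGYR B=GBYB
Query 1: D[2] = Y
Query 2: B[2] = Y
Query 3: D[0] = O
Query 4: D[1] = G
Query 5: R[3] = B
Query 6: L[3] = W

Answer: Y Y O G B W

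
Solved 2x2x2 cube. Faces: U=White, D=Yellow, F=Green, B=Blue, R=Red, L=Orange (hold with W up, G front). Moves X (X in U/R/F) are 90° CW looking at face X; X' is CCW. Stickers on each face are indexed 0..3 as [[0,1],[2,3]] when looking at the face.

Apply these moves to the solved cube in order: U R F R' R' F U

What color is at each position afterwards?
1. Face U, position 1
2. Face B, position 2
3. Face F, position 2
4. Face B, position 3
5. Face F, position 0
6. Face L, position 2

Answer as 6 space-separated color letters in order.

After move 1 (U): U=WWWW F=RRGG R=BBRR B=OOBB L=GGOO
After move 2 (R): R=RBRB U=WRWG F=RYGY D=YBYO B=WOWB
After move 3 (F): F=GRYY U=WROG R=WBGB D=RRYO L=GYOB
After move 4 (R'): R=BBWG U=WWOW F=GRYG D=RRYY B=OORB
After move 5 (R'): R=BGBW U=WROO F=GWYW D=RRYG B=YORB
After move 6 (F): F=YGWW U=WRBY R=OGOW D=BBYG L=GROR
After move 7 (U): U=BWYR F=OGWW R=YOOW B=GRRB L=YGOR
Query 1: U[1] = W
Query 2: B[2] = R
Query 3: F[2] = W
Query 4: B[3] = B
Query 5: F[0] = O
Query 6: L[2] = O

Answer: W R W B O O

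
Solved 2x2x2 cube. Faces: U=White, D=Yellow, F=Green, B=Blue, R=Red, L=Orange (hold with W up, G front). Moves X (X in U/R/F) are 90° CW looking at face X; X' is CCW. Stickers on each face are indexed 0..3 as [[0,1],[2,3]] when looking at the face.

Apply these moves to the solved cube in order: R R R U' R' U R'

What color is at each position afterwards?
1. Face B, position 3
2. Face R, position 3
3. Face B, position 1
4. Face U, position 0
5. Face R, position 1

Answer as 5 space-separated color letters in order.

After move 1 (R): R=RRRR U=WGWG F=GYGY D=YBYB B=WBWB
After move 2 (R): R=RRRR U=WYWY F=GBGB D=YWYW B=GBGB
After move 3 (R): R=RRRR U=WBWB F=GWGW D=YGYG B=YBYB
After move 4 (U'): U=BBWW F=OOGW R=GWRR B=RRYB L=YBOO
After move 5 (R'): R=WRGR U=BYWR F=OBGW D=YOYW B=GRGB
After move 6 (U): U=WBRY F=WRGW R=GRGR B=YBGB L=OBOO
After move 7 (R'): R=RRGG U=WGRY F=WBGY D=YRYW B=WBOB
Query 1: B[3] = B
Query 2: R[3] = G
Query 3: B[1] = B
Query 4: U[0] = W
Query 5: R[1] = R

Answer: B G B W R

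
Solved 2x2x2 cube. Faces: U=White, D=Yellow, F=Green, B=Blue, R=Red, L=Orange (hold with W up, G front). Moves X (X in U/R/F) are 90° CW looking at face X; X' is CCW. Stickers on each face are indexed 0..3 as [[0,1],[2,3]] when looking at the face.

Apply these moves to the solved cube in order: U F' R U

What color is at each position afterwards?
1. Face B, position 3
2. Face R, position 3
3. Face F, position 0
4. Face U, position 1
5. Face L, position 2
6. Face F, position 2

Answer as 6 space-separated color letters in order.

After move 1 (U): U=WWWW F=RRGG R=BBRR B=OOBB L=GGOO
After move 2 (F'): F=RGRG U=WWBR R=YBYR D=GOYY L=GWOW
After move 3 (R): R=YYRB U=WGBG F=RORY D=GBYO B=ROWB
After move 4 (U): U=BWGG F=YYRY R=RORB B=GWWB L=ROOW
Query 1: B[3] = B
Query 2: R[3] = B
Query 3: F[0] = Y
Query 4: U[1] = W
Query 5: L[2] = O
Query 6: F[2] = R

Answer: B B Y W O R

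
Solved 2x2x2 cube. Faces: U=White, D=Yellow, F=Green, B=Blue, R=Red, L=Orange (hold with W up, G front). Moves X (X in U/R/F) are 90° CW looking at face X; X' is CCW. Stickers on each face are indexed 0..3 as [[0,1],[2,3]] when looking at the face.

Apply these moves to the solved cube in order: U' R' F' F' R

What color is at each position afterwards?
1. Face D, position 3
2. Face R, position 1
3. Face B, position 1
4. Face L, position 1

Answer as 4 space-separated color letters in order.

Answer: Y O R G

Derivation:
After move 1 (U'): U=WWWW F=OOGG R=GGRR B=RRBB L=BBOO
After move 2 (R'): R=GRGR U=WBWR F=OWGW D=YOYG B=YRYB
After move 3 (F'): F=WWOG U=WBGG R=ORYR D=BOYG L=BROW
After move 4 (F'): F=WGWO U=WBOY R=ORBR D=RWYG L=BGOG
After move 5 (R): R=BORR U=WGOO F=WWWG D=RYYY B=YRBB
Query 1: D[3] = Y
Query 2: R[1] = O
Query 3: B[1] = R
Query 4: L[1] = G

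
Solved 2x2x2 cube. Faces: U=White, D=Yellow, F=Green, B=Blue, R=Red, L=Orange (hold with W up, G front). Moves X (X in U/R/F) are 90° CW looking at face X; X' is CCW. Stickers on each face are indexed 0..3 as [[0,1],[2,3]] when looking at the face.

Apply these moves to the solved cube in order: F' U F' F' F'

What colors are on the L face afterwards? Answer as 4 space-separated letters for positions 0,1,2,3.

After move 1 (F'): F=GGGG U=WWRR R=YRYR D=OOYY L=OWOW
After move 2 (U): U=RWRW F=YRGG R=BBYR B=OWBB L=GGOW
After move 3 (F'): F=RGYG U=RWBY R=OBOR D=GWYY L=GWOR
After move 4 (F'): F=GGRY U=RWOO R=WBGR D=WRYY L=GYOB
After move 5 (F'): F=GYGR U=RWWG R=RBWR D=YBYY L=GOOO
Query: L face = GOOO

Answer: G O O O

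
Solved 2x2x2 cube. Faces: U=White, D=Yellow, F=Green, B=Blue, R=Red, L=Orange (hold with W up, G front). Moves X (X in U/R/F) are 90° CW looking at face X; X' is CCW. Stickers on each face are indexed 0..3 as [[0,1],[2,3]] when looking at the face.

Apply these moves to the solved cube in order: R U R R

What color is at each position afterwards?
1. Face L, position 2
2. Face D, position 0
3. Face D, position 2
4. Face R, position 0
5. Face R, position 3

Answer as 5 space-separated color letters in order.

After move 1 (R): R=RRRR U=WGWG F=GYGY D=YBYB B=WBWB
After move 2 (U): U=WWGG F=RRGY R=WBRR B=OOWB L=GYOO
After move 3 (R): R=RWRB U=WRGY F=RBGB D=YWYO B=GOWB
After move 4 (R): R=RRBW U=WBGB F=RWGO D=YWYG B=YORB
Query 1: L[2] = O
Query 2: D[0] = Y
Query 3: D[2] = Y
Query 4: R[0] = R
Query 5: R[3] = W

Answer: O Y Y R W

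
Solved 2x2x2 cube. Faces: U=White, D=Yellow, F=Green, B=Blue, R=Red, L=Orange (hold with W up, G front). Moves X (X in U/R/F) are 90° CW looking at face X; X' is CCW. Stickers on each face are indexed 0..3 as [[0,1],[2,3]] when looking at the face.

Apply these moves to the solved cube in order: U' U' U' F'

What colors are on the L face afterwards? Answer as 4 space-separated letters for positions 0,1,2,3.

After move 1 (U'): U=WWWW F=OOGG R=GGRR B=RRBB L=BBOO
After move 2 (U'): U=WWWW F=BBGG R=OORR B=GGBB L=RROO
After move 3 (U'): U=WWWW F=RRGG R=BBRR B=OOBB L=GGOO
After move 4 (F'): F=RGRG U=WWBR R=YBYR D=GOYY L=GWOW
Query: L face = GWOW

Answer: G W O W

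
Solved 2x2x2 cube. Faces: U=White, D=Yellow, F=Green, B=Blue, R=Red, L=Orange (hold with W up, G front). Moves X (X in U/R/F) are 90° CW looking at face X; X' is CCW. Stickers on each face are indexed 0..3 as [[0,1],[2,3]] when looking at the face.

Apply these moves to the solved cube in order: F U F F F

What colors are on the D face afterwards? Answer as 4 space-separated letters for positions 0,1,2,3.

Answer: G Y Y Y

Derivation:
After move 1 (F): F=GGGG U=WWOO R=WRWR D=RRYY L=OYOY
After move 2 (U): U=OWOW F=WRGG R=BBWR B=OYBB L=GGOY
After move 3 (F): F=GWGR U=OWYG R=OBWR D=WBYY L=GROR
After move 4 (F): F=GGRW U=OWRR R=YBGR D=WOYY L=GWOB
After move 5 (F): F=RGWG U=OWBW R=RBRR D=GYYY L=GWOO
Query: D face = GYYY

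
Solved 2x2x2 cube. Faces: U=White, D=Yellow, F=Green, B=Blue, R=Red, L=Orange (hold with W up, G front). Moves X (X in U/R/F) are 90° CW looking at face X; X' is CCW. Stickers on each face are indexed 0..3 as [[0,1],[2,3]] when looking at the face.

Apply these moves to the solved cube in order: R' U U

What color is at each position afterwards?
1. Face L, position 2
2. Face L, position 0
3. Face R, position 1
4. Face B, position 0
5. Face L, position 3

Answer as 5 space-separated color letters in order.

Answer: O R O G O

Derivation:
After move 1 (R'): R=RRRR U=WBWB F=GWGW D=YGYG B=YBYB
After move 2 (U): U=WWBB F=RRGW R=YBRR B=OOYB L=GWOO
After move 3 (U): U=BWBW F=YBGW R=OORR B=GWYB L=RROO
Query 1: L[2] = O
Query 2: L[0] = R
Query 3: R[1] = O
Query 4: B[0] = G
Query 5: L[3] = O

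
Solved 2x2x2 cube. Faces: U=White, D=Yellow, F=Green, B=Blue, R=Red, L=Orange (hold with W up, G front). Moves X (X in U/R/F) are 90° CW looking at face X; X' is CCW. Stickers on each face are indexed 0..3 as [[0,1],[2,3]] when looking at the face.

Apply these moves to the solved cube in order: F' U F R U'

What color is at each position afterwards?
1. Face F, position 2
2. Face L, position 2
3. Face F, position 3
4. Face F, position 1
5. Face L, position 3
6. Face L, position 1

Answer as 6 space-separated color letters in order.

After move 1 (F'): F=GGGG U=WWRR R=YRYR D=OOYY L=OWOW
After move 2 (U): U=RWRW F=YRGG R=BBYR B=OWBB L=GGOW
After move 3 (F): F=GYGR U=RWWG R=RBWR D=YBYY L=GOOO
After move 4 (R): R=WRRB U=RYWR F=GBGY D=YBYO B=GWWB
After move 5 (U'): U=YRRW F=GOGY R=GBRB B=WRWB L=GWOO
Query 1: F[2] = G
Query 2: L[2] = O
Query 3: F[3] = Y
Query 4: F[1] = O
Query 5: L[3] = O
Query 6: L[1] = W

Answer: G O Y O O W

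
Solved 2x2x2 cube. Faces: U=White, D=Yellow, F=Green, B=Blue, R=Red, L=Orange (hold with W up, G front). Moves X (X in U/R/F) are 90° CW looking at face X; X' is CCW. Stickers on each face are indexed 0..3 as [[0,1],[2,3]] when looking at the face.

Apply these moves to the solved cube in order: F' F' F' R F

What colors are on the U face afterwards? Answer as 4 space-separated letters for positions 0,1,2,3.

After move 1 (F'): F=GGGG U=WWRR R=YRYR D=OOYY L=OWOW
After move 2 (F'): F=GGGG U=WWYY R=OROR D=WWYY L=OROR
After move 3 (F'): F=GGGG U=WWOO R=WRWR D=RRYY L=OYOY
After move 4 (R): R=WWRR U=WGOG F=GRGY D=RBYB B=OBWB
After move 5 (F): F=GGYR U=WGYY R=OWGR D=RWYB L=OROB
Query: U face = WGYY

Answer: W G Y Y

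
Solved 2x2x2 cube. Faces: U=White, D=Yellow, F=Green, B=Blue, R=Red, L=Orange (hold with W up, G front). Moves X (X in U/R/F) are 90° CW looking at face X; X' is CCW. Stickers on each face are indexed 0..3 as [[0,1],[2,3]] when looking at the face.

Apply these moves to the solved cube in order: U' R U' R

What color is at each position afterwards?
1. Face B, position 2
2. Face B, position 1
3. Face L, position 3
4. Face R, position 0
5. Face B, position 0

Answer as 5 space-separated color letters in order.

Answer: G G O R W

Derivation:
After move 1 (U'): U=WWWW F=OOGG R=GGRR B=RRBB L=BBOO
After move 2 (R): R=RGRG U=WOWG F=OYGY D=YBYR B=WRWB
After move 3 (U'): U=OGWW F=BBGY R=OYRG B=RGWB L=WROO
After move 4 (R): R=ROGY U=OBWY F=BBGR D=YWYR B=WGGB
Query 1: B[2] = G
Query 2: B[1] = G
Query 3: L[3] = O
Query 4: R[0] = R
Query 5: B[0] = W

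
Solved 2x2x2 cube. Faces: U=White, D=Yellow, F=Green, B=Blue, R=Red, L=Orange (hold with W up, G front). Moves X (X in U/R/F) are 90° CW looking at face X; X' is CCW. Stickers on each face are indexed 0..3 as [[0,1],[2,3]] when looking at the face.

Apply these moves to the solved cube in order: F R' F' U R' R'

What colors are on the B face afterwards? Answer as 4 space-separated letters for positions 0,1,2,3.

Answer: G B R B

Derivation:
After move 1 (F): F=GGGG U=WWOO R=WRWR D=RRYY L=OYOY
After move 2 (R'): R=RRWW U=WBOB F=GWGO D=RGYG B=YBRB
After move 3 (F'): F=WOGG U=WBRW R=GRRW D=YYYG L=OBOO
After move 4 (U): U=RWWB F=GRGG R=YBRW B=OBRB L=WOOO
After move 5 (R'): R=BWYR U=RRWO F=GWGB D=YRYG B=GBYB
After move 6 (R'): R=WRBY U=RYWG F=GRGO D=YWYB B=GBRB
Query: B face = GBRB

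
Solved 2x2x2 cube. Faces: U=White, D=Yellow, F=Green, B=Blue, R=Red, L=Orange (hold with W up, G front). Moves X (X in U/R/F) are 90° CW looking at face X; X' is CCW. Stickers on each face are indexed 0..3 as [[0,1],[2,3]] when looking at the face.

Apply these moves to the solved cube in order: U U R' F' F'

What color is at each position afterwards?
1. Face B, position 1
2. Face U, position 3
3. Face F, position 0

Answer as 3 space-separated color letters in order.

After move 1 (U): U=WWWW F=RRGG R=BBRR B=OOBB L=GGOO
After move 2 (U): U=WWWW F=BBGG R=OORR B=GGBB L=RROO
After move 3 (R'): R=OROR U=WBWG F=BWGW D=YBYG B=YGYB
After move 4 (F'): F=WWBG U=WBOO R=BRYR D=ROYG L=RGOW
After move 5 (F'): F=WGWB U=WBBY R=ORRR D=GWYG L=ROOO
Query 1: B[1] = G
Query 2: U[3] = Y
Query 3: F[0] = W

Answer: G Y W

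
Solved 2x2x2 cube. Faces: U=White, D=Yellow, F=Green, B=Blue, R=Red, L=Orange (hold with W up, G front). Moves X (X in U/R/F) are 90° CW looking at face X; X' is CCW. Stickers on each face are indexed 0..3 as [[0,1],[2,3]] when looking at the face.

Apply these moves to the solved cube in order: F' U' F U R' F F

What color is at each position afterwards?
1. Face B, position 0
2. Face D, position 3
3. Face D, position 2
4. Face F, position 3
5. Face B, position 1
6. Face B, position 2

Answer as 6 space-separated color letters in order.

After move 1 (F'): F=GGGG U=WWRR R=YRYR D=OOYY L=OWOW
After move 2 (U'): U=WRWR F=OWGG R=GGYR B=YRBB L=BBOW
After move 3 (F): F=GOGW U=WRWB R=WGRR D=YGYY L=BOOO
After move 4 (U): U=WWBR F=WGGW R=YRRR B=BOBB L=GOOO
After move 5 (R'): R=RRYR U=WBBB F=WWGR D=YGYW B=YOGB
After move 6 (F): F=GWRW U=WBOO R=BRBR D=YRYW L=GYOG
After move 7 (F): F=RGWW U=WBGY R=OROR D=BBYW L=GYOR
Query 1: B[0] = Y
Query 2: D[3] = W
Query 3: D[2] = Y
Query 4: F[3] = W
Query 5: B[1] = O
Query 6: B[2] = G

Answer: Y W Y W O G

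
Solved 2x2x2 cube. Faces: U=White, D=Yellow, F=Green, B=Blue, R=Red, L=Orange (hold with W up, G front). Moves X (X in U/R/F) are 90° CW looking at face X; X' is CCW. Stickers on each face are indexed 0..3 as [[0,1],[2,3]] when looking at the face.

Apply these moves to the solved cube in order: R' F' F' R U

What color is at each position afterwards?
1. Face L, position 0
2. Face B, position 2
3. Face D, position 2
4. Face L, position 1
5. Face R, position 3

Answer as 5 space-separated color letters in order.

After move 1 (R'): R=RRRR U=WBWB F=GWGW D=YGYG B=YBYB
After move 2 (F'): F=WWGG U=WBRR R=GRYR D=OOYG L=OBOW
After move 3 (F'): F=WGWG U=WBGY R=OROR D=BWYG L=OROR
After move 4 (R): R=OORR U=WGGG F=WWWG D=BYYY B=YBBB
After move 5 (U): U=GWGG F=OOWG R=YBRR B=ORBB L=WWOR
Query 1: L[0] = W
Query 2: B[2] = B
Query 3: D[2] = Y
Query 4: L[1] = W
Query 5: R[3] = R

Answer: W B Y W R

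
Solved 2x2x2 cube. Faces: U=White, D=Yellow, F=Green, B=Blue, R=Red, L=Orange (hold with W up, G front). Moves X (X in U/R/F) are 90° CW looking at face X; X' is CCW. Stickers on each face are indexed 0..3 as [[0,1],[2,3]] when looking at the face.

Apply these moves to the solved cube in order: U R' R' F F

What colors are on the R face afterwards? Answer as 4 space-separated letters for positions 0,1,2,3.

After move 1 (U): U=WWWW F=RRGG R=BBRR B=OOBB L=GGOO
After move 2 (R'): R=BRBR U=WBWO F=RWGW D=YRYG B=YOYB
After move 3 (R'): R=RRBB U=WYWY F=RBGO D=YWYW B=GORB
After move 4 (F): F=GROB U=WYOG R=WRYB D=BRYW L=GYOW
After move 5 (F): F=OGBR U=WYWY R=ORGB D=YWYW L=GBOR
Query: R face = ORGB

Answer: O R G B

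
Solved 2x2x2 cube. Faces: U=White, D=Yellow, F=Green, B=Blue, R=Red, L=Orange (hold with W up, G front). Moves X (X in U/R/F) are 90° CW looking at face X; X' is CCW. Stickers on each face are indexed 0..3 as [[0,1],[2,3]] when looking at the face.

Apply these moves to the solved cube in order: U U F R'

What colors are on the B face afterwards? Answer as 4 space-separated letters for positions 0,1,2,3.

Answer: Y G O B

Derivation:
After move 1 (U): U=WWWW F=RRGG R=BBRR B=OOBB L=GGOO
After move 2 (U): U=WWWW F=BBGG R=OORR B=GGBB L=RROO
After move 3 (F): F=GBGB U=WWOR R=WOWR D=ROYY L=RYOY
After move 4 (R'): R=ORWW U=WBOG F=GWGR D=RBYB B=YGOB
Query: B face = YGOB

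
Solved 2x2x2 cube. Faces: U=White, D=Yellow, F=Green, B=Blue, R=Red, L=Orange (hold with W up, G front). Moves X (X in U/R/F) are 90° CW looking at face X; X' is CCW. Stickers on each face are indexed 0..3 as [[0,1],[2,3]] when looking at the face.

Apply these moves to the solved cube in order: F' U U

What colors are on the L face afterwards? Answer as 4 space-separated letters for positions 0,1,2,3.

Answer: Y R O W

Derivation:
After move 1 (F'): F=GGGG U=WWRR R=YRYR D=OOYY L=OWOW
After move 2 (U): U=RWRW F=YRGG R=BBYR B=OWBB L=GGOW
After move 3 (U): U=RRWW F=BBGG R=OWYR B=GGBB L=YROW
Query: L face = YROW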